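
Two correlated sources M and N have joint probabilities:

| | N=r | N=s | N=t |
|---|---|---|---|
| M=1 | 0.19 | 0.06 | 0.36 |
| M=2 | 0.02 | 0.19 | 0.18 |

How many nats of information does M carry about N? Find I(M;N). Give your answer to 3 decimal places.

0.121 nats

Marginals: p(M) = (0.6100, 0.3900), p(N) = (0.2100, 0.2500, 0.5400).
I(M;N) = Σ p(x,y)·ln[p(x,y)/(p(x)p(y))].
  (1,r): 0.19·ln(1.4832) = 0.0749
  (1,s): 0.06·ln(0.3934) = -0.0560
  (1,t): 0.36·ln(1.0929) = 0.0320
  (2,r): 0.02·ln(0.2442) = -0.0282
  (2,s): 0.19·ln(1.9487) = 0.1268
  (2,t): 0.18·ln(0.8547) = -0.0283
Sum = 0.121 nats.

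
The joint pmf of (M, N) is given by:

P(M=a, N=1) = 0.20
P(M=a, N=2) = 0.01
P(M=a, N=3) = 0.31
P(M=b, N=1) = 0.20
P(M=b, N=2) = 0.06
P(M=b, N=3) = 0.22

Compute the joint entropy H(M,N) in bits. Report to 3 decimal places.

H(M,N) = −Σ p(x,y)·log₂ p(x,y) over all 6 cells.
  cell (a,1): −0.20·log₂0.20 = 0.4644
  cell (a,2): −0.01·log₂0.01 = 0.0664
  cell (a,3): −0.31·log₂0.31 = 0.5238
  cell (b,1): −0.20·log₂0.20 = 0.4644
  cell (b,2): −0.06·log₂0.06 = 0.2435
  cell (b,3): −0.22·log₂0.22 = 0.4806
Sum = 2.243 bits.

2.243 bits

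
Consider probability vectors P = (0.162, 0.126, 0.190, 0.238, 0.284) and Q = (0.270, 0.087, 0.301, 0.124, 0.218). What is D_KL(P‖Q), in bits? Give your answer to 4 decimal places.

0.1541 bits

D(P‖Q) = Σ p·log₂(p/q).
  0.162·log₂(0.162/0.270) = -0.11939
  0.126·log₂(0.126/0.087) = 0.06733
  0.190·log₂(0.190/0.301) = -0.12612
  0.238·log₂(0.238/0.124) = 0.22387
  0.284·log₂(0.284/0.218) = 0.10836
D(P‖Q) = 0.1541 bits.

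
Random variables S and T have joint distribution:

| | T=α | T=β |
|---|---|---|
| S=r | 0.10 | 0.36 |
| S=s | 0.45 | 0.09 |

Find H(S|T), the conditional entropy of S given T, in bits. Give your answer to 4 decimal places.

Marginals: p(S) = (0.4600, 0.5400), p(T) = (0.5500, 0.4500).
H(S|T) = Σ p(T) · H(S|T=·).
  T=α: p=0.5500, H(S|T=α) = 0.6840
  T=β: p=0.4500, H(S|T=β) = 0.7219
Weighted sum = 0.7011 bits.

0.7011 bits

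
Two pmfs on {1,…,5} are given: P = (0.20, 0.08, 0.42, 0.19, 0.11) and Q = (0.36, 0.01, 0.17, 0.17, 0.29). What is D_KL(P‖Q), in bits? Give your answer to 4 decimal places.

D(P‖Q) = Σ p·log₂(p/q).
  0.20·log₂(0.20/0.36) = -0.16960
  0.08·log₂(0.08/0.01) = 0.24000
  0.42·log₂(0.42/0.17) = 0.54804
  0.19·log₂(0.19/0.17) = 0.03049
  0.11·log₂(0.11/0.29) = -0.15384
D(P‖Q) = 0.4951 bits.

0.4951 bits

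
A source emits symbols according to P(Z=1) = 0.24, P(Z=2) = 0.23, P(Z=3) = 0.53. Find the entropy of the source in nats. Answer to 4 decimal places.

1.0170 nats

H(Z) = −Σ p·ln p.
  −(0.24)·ln(0.24) = 0.34251
  −(0.23)·ln(0.23) = 0.33803
  −(0.53)·ln(0.53) = 0.33649
Sum: 0.34251 + 0.33803 + 0.33649 = 1.0170 nats.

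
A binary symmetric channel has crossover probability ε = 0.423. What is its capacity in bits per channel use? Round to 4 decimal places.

0.0172 bits

Binary symmetric channel: C = 1 − h₂(ε) where h₂ is the binary entropy function.
h₂(0.423) = −0.423·log₂0.423 − 0.577·log₂0.577 = 0.9828.
C = 1 − 0.9828 = 0.0172 bits per channel use.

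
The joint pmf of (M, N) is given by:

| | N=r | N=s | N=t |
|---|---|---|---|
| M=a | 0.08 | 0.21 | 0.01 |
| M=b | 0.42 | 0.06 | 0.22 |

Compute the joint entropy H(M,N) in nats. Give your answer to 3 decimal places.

1.442 nats

H(M,N) = −Σ p(x,y)·ln p(x,y) over all 6 cells.
  cell (a,r): −0.08·ln0.08 = 0.2021
  cell (a,s): −0.21·ln0.21 = 0.3277
  cell (a,t): −0.01·ln0.01 = 0.0461
  cell (b,r): −0.42·ln0.42 = 0.3644
  cell (b,s): −0.06·ln0.06 = 0.1688
  cell (b,t): −0.22·ln0.22 = 0.3331
Sum = 1.442 nats.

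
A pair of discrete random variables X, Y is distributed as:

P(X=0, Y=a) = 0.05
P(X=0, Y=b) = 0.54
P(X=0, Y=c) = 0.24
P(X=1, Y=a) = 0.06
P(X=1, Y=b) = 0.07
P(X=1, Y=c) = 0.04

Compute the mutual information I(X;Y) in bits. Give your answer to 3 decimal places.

0.069 bits

Marginals: p(X) = (0.8300, 0.1700), p(Y) = (0.1100, 0.6100, 0.2800).
I(X;Y) = Σ p(x,y)·log₂[p(x,y)/(p(x)p(y))].
  (0,a): 0.05·log₂(0.5476) = -0.0434
  (0,b): 0.54·log₂(1.0666) = 0.0502
  (0,c): 0.24·log₂(1.0327) = 0.0111
  (1,a): 0.06·log₂(3.2086) = 0.1009
  (1,b): 0.07·log₂(0.6750) = -0.0397
  (1,c): 0.04·log₂(0.8403) = -0.0100
Sum = 0.069 bits.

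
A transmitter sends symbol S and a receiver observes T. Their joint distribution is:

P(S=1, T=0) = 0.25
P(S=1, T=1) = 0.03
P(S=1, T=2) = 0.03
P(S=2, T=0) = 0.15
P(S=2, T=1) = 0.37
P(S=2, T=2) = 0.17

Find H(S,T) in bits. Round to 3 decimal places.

2.179 bits

H(S,T) = −Σ p(x,y)·log₂ p(x,y) over all 6 cells.
  cell (1,0): −0.25·log₂0.25 = 0.5000
  cell (1,1): −0.03·log₂0.03 = 0.1518
  cell (1,2): −0.03·log₂0.03 = 0.1518
  cell (2,0): −0.15·log₂0.15 = 0.4105
  cell (2,1): −0.37·log₂0.37 = 0.5307
  cell (2,2): −0.17·log₂0.17 = 0.4346
Sum = 2.179 bits.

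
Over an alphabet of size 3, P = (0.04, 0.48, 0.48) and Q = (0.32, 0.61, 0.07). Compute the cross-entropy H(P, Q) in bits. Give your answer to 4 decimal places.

2.2496 bits

H(P,Q) = −Σ p·log₂ q.
  −0.04·log₂(0.32) = 0.06575
  −0.48·log₂(0.61) = 0.34230
  −0.48·log₂(0.07) = 1.84152
H(P,Q) = 2.2496 bits.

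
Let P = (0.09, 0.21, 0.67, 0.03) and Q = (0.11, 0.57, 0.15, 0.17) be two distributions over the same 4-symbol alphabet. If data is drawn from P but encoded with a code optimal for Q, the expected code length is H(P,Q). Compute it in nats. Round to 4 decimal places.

1.6409 nats

H(P,Q) = −Σ p·ln q.
  −0.09·ln(0.11) = 0.19865
  −0.21·ln(0.57) = 0.11804
  −0.67·ln(0.15) = 1.27107
  −0.03·ln(0.17) = 0.05316
H(P,Q) = 1.6409 nats.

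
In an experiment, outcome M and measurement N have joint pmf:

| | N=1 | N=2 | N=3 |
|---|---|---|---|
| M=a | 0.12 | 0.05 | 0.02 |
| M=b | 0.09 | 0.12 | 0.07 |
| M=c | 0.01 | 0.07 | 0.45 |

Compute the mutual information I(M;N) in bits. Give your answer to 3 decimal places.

0.412 bits

Marginals: p(M) = (0.1900, 0.2800, 0.5300), p(N) = (0.2200, 0.2400, 0.5400).
I(M;N) = Σ p(x,y)·log₂[p(x,y)/(p(x)p(y))].
  (a,1): 0.12·log₂(2.8708) = 0.1826
  (a,2): 0.05·log₂(1.0965) = 0.0066
  (a,3): 0.02·log₂(0.1949) = -0.0472
  (b,1): 0.09·log₂(1.4610) = 0.0492
  (b,2): 0.12·log₂(1.7857) = 0.1004
  (b,3): 0.07·log₂(0.4630) = -0.0778
  (c,1): 0.01·log₂(0.0858) = -0.0354
  (c,2): 0.07·log₂(0.5503) = -0.0603
  (c,3): 0.45·log₂(1.5723) = 0.2938
Sum = 0.412 bits.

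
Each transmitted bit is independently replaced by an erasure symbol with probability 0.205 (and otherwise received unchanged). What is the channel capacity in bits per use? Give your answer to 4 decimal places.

Binary erasure channel: capacity C = 1 − ε.
C = 1 − 0.205 = 0.7950 bits per channel use.

0.7950 bits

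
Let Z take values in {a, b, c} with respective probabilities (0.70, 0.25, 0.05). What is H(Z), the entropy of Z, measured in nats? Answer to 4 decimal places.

H(Z) = −Σ p·ln p.
  −(0.70)·ln(0.70) = 0.24967
  −(0.25)·ln(0.25) = 0.34657
  −(0.05)·ln(0.05) = 0.14979
Sum: 0.24967 + 0.34657 + 0.14979 = 0.7460 nats.

0.7460 nats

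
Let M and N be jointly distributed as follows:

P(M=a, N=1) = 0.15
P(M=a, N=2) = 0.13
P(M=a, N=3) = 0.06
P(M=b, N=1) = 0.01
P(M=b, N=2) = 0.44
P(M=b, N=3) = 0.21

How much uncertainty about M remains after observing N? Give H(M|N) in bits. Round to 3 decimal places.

0.702 bits

Chain rule: H(M|N) = H(M,N) − H(N).
Marginals: p(M) = (0.3400, 0.6600), p(N) = (0.1600, 0.5700, 0.2700).
H(M,N) = 2.0971 bits; H(N) = 1.3953 bits.
H(M|N) = 2.0971 − 1.3953 = 0.702 bits.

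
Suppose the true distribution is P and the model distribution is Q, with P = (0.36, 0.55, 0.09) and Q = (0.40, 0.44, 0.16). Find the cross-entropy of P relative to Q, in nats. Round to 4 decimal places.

H(P,Q) = −Σ p·ln q.
  −0.36·ln(0.40) = 0.32986
  −0.55·ln(0.44) = 0.45154
  −0.09·ln(0.16) = 0.16493
H(P,Q) = 0.9463 nats.

0.9463 nats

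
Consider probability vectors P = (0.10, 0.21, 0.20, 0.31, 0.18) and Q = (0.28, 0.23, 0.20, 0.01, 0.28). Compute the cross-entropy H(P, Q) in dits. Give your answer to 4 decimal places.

H(P,Q) = −Σ p·log₁₀ q.
  −0.10·log₁₀(0.28) = 0.05528
  −0.21·log₁₀(0.23) = 0.13404
  −0.20·log₁₀(0.20) = 0.13979
  −0.31·log₁₀(0.01) = 0.62000
  −0.18·log₁₀(0.28) = 0.09951
H(P,Q) = 1.0486 dits.

1.0486 dits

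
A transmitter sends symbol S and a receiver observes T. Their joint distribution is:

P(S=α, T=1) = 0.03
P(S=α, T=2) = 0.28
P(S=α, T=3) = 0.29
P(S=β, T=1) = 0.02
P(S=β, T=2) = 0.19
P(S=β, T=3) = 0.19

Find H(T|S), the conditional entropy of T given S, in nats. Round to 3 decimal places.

Chain rule: H(T|S) = H(S,T) − H(S).
Marginals: p(S) = (0.6000, 0.4000), p(T) = (0.0500, 0.4700, 0.4800).
H(S,T) = 1.5299 nats; H(S) = 0.6730 nats.
H(T|S) = 1.5299 − 0.6730 = 0.857 nats.

0.857 nats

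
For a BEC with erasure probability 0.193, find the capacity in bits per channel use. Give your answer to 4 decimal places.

0.8070 bits

Binary erasure channel: capacity C = 1 − ε.
C = 1 − 0.193 = 0.8070 bits per channel use.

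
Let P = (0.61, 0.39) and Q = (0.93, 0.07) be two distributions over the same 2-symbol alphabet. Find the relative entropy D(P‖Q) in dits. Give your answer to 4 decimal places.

D(P‖Q) = Σ p·log₁₀(p/q).
  0.61·log₁₀(0.61/0.93) = -0.11172
  0.39·log₁₀(0.39/0.07) = 0.29093
D(P‖Q) = 0.1792 dits.

0.1792 dits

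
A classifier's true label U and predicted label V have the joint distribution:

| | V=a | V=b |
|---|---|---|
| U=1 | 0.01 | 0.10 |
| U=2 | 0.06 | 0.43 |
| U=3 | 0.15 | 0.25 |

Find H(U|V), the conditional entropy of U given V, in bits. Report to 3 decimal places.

Marginals: p(U) = (0.1100, 0.4900, 0.4000), p(V) = (0.2200, 0.7800).
H(U|V) = Σ p(V) · H(U|V=·).
  V=a: p=0.2200, H(U|V=a) = 1.0907
  V=b: p=0.7800, H(U|V=b) = 1.3797
Weighted sum = 1.316 bits.

1.316 bits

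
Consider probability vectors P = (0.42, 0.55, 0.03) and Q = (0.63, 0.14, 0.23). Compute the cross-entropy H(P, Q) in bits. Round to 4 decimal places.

H(P,Q) = −Σ p·log₂ q.
  −0.42·log₂(0.63) = 0.27996
  −0.55·log₂(0.14) = 1.56008
  −0.03·log₂(0.23) = 0.06361
H(P,Q) = 1.9036 bits.

1.9036 bits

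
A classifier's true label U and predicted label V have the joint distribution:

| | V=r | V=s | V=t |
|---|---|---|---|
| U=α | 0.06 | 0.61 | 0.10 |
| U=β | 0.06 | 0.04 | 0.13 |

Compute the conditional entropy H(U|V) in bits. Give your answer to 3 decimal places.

0.564 bits

Chain rule: H(U|V) = H(U,V) − H(V).
Marginals: p(U) = (0.7700, 0.2300), p(V) = (0.1200, 0.6500, 0.2300).
H(U,V) = 1.8227 bits; H(V) = 1.2587 bits.
H(U|V) = 1.8227 − 1.2587 = 0.564 bits.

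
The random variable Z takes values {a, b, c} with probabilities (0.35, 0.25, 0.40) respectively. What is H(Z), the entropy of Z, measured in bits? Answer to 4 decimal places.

1.5589 bits

H(Z) = −Σ p·log₂ p.
  −(0.35)·log₂(0.35) = 0.53010
  −(0.25)·log₂(0.25) = 0.50000
  −(0.40)·log₂(0.40) = 0.52877
Sum: 0.53010 + 0.50000 + 0.52877 = 1.5589 bits.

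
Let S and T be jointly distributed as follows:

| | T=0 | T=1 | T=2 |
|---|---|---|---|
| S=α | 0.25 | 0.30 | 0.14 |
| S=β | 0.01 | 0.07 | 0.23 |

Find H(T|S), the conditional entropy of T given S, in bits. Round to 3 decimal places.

1.348 bits

Chain rule: H(T|S) = H(S,T) − H(S).
Marginals: p(S) = (0.6900, 0.3100), p(T) = (0.2600, 0.3700, 0.3700).
H(S,T) = 2.2409 bits; H(S) = 0.8932 bits.
H(T|S) = 2.2409 − 0.8932 = 1.348 bits.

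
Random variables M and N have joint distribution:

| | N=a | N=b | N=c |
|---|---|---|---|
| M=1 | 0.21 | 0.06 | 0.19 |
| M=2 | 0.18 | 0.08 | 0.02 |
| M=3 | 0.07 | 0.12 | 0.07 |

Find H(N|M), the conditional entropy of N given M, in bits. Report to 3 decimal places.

Marginals: p(M) = (0.4600, 0.2800, 0.2600), p(N) = (0.4600, 0.2600, 0.2800).
H(N|M) = Σ p(M) · H(N|M=·).
  M=1: p=0.4600, H(N|M=1) = 1.4266
  M=2: p=0.2800, H(N|M=2) = 1.1981
  M=3: p=0.2600, H(N|M=3) = 1.5342
Weighted sum = 1.391 bits.

1.391 bits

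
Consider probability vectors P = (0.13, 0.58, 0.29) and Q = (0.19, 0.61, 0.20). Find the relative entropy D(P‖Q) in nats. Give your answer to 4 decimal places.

D(P‖Q) = Σ p·ln(p/q).
  0.13·ln(0.13/0.19) = -0.04933
  0.58·ln(0.58/0.61) = -0.02925
  0.29·ln(0.29/0.20) = 0.10775
D(P‖Q) = 0.0292 nats.

0.0292 nats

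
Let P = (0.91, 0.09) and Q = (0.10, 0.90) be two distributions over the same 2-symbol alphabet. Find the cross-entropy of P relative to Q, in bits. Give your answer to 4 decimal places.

H(P,Q) = −Σ p·log₂ q.
  −0.91·log₂(0.10) = 3.02295
  −0.09·log₂(0.90) = 0.01368
H(P,Q) = 3.0366 bits.

3.0366 bits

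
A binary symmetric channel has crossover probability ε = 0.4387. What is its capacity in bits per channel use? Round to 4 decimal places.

0.0109 bits

Binary symmetric channel: C = 1 − h₂(ε) where h₂ is the binary entropy function.
h₂(0.4387) = −0.4387·log₂0.4387 − 0.5613·log₂0.5613 = 0.9891.
C = 1 − 0.9891 = 0.0109 bits per channel use.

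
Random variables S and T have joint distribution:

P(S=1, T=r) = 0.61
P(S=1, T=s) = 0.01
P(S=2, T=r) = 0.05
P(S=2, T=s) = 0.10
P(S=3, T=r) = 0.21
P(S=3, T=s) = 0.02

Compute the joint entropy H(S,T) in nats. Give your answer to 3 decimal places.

1.134 nats

H(S,T) = −Σ p(x,y)·ln p(x,y) over all 6 cells.
  cell (1,r): −0.61·ln0.61 = 0.3015
  cell (1,s): −0.01·ln0.01 = 0.0461
  cell (2,r): −0.05·ln0.05 = 0.1498
  cell (2,s): −0.10·ln0.10 = 0.2303
  cell (3,r): −0.21·ln0.21 = 0.3277
  cell (3,s): −0.02·ln0.02 = 0.0782
Sum = 1.134 nats.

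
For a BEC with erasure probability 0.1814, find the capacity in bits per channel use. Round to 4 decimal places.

0.8186 bits

Binary erasure channel: capacity C = 1 − ε.
C = 1 − 0.1814 = 0.8186 bits per channel use.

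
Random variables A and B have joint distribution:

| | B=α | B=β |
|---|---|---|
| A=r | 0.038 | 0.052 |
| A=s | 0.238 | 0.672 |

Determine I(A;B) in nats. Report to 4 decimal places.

0.0049 nats

Marginals: p(A) = (0.0900, 0.9100), p(B) = (0.2760, 0.7240).
I(A;B) = Σ p(x,y)·ln[p(x,y)/(p(x)p(y))].
  (r,α): 0.038·ln(1.5298) = 0.01615
  (r,β): 0.052·ln(0.7980) = -0.01173
  (s,α): 0.238·ln(0.9476) = -0.01281
  (s,β): 0.672·ln(1.0200) = 0.01329
Sum = 0.0049 nats.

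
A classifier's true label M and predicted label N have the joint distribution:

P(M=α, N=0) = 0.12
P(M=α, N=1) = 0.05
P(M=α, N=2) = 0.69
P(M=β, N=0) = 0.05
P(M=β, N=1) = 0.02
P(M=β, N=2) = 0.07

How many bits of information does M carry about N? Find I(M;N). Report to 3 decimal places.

0.038 bits

Marginals: p(M) = (0.8600, 0.1400), p(N) = (0.1700, 0.0700, 0.7600).
I(M;N) = Σ p(x,y)·log₂[p(x,y)/(p(x)p(y))].
  (α,0): 0.12·log₂(0.8208) = -0.0342
  (α,1): 0.05·log₂(0.8306) = -0.0134
  (α,2): 0.69·log₂(1.0557) = 0.0539
  (β,0): 0.05·log₂(2.1008) = 0.0535
  (β,1): 0.02·log₂(2.0408) = 0.0206
  (β,2): 0.07·log₂(0.6579) = -0.0423
Sum = 0.038 bits.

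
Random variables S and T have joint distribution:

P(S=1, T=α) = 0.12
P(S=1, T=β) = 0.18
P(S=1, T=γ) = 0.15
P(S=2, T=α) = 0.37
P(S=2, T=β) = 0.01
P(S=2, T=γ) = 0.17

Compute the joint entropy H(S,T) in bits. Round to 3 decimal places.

2.255 bits

H(S,T) = −Σ p(x,y)·log₂ p(x,y) over all 6 cells.
  cell (1,α): −0.12·log₂0.12 = 0.3671
  cell (1,β): −0.18·log₂0.18 = 0.4453
  cell (1,γ): −0.15·log₂0.15 = 0.4105
  cell (2,α): −0.37·log₂0.37 = 0.5307
  cell (2,β): −0.01·log₂0.01 = 0.0664
  cell (2,γ): −0.17·log₂0.17 = 0.4346
Sum = 2.255 bits.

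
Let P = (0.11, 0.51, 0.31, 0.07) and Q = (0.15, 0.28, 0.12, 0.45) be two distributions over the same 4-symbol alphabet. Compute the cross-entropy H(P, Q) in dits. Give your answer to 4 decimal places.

H(P,Q) = −Σ p·log₁₀ q.
  −0.11·log₁₀(0.15) = 0.09063
  −0.51·log₁₀(0.28) = 0.28195
  −0.31·log₁₀(0.12) = 0.28545
  −0.07·log₁₀(0.45) = 0.02428
H(P,Q) = 0.6823 dits.

0.6823 dits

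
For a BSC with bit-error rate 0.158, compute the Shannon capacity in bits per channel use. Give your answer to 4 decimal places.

0.3705 bits

Binary symmetric channel: C = 1 − h₂(ε) where h₂ is the binary entropy function.
h₂(0.158) = −0.158·log₂0.158 − 0.842·log₂0.842 = 0.6295.
C = 1 − 0.6295 = 0.3705 bits per channel use.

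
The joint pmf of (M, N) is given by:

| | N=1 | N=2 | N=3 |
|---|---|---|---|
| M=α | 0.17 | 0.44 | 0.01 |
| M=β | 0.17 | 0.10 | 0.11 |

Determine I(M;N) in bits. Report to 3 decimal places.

0.195 bits

Marginals: p(M) = (0.6200, 0.3800), p(N) = (0.3400, 0.5400, 0.1200).
I(M;N) = H(M) + H(N) − H(M,N).
H(M) = 0.9580, H(N) = 1.3763, H(M,N) = 2.1392.
I(M;N) = 0.9580 + 1.3763 − 2.1392 = 0.195 bits.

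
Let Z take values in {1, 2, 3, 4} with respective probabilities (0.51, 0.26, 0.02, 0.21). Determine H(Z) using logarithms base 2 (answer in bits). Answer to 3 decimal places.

H(Z) = −Σ p·log₂ p.
  −(0.51)·log₂(0.51) = 0.4954
  −(0.26)·log₂(0.26) = 0.5053
  −(0.02)·log₂(0.02) = 0.1129
  −(0.21)·log₂(0.21) = 0.4728
Sum: 0.4954 + 0.5053 + 0.1129 + 0.4728 = 1.586 bits.

1.586 bits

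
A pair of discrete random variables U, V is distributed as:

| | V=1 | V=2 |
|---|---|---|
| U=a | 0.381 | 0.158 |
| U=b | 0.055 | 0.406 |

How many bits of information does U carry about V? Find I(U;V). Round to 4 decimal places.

0.2746 bits

Marginals: p(U) = (0.5390, 0.4610), p(V) = (0.4360, 0.5640).
I(U;V) = Σ p(x,y)·log₂[p(x,y)/(p(x)p(y))].
  (a,1): 0.381·log₂(1.6212) = 0.26560
  (a,2): 0.158·log₂(0.5197) = -0.14917
  (b,1): 0.055·log₂(0.2736) = -0.10283
  (b,2): 0.406·log₂(1.5615) = 0.26104
Sum = 0.2746 bits.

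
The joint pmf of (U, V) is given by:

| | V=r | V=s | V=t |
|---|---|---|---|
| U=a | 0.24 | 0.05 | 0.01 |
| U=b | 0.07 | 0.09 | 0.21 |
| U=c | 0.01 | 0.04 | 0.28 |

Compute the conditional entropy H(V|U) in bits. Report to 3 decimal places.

1.017 bits

Marginals: p(U) = (0.3000, 0.3700, 0.3300), p(V) = (0.3200, 0.1800, 0.5000).
H(V|U) = Σ p(U) · H(V|U=·).
  U=a: p=0.3000, H(V|U=a) = 0.8519
  U=b: p=0.3700, H(V|U=b) = 1.4143
  U=c: p=0.3300, H(V|U=c) = 0.7230
Weighted sum = 1.017 bits.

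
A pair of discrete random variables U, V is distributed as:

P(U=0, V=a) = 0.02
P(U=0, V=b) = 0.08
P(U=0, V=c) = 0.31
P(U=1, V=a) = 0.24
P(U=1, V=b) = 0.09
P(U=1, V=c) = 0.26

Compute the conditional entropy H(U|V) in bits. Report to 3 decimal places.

Chain rule: H(U|V) = H(U,V) − H(V).
Marginals: p(U) = (0.4100, 0.5900), p(V) = (0.2600, 0.1700, 0.5700).
H(U,V) = 2.2403 bits; H(V) = 1.4021 bits.
H(U|V) = 2.2403 − 1.4021 = 0.838 bits.

0.838 bits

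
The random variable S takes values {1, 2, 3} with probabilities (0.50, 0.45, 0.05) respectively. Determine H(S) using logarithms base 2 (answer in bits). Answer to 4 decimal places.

1.2345 bits

H(S) = −Σ p·log₂ p.
  −(0.50)·log₂(0.50) = 0.50000
  −(0.45)·log₂(0.45) = 0.51840
  −(0.05)·log₂(0.05) = 0.21610
Sum: 0.50000 + 0.51840 + 0.21610 = 1.2345 bits.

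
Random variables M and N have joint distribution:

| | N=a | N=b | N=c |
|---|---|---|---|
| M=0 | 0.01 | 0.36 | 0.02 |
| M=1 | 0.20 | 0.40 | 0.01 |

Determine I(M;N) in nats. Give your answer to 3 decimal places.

0.084 nats

Marginals: p(M) = (0.3900, 0.6100), p(N) = (0.2100, 0.7600, 0.0300).
I(M;N) = H(M) + H(N) − H(M,N).
H(M) = 0.6687, H(N) = 0.6415, H(M,N) = 1.2265.
I(M;N) = 0.6687 + 0.6415 − 1.2265 = 0.084 nats.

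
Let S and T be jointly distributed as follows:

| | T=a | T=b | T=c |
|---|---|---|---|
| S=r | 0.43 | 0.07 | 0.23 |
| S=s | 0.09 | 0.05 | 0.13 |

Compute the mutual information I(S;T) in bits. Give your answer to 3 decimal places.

Marginals: p(S) = (0.7300, 0.2700), p(T) = (0.5200, 0.1200, 0.3600).
I(S;T) = H(S) + H(T) − H(S,T).
H(S) = 0.8415, H(T) = 1.3883, H(S,T) = 2.1912.
I(S;T) = 0.8415 + 1.3883 − 2.1912 = 0.039 bits.

0.039 bits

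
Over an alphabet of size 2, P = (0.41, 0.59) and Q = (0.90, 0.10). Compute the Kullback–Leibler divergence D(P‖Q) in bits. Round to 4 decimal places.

D(P‖Q) = Σ p·log₂(p/q).
  0.41·log₂(0.41/0.90) = -0.46506
  0.59·log₂(0.59/0.10) = 1.51082
D(P‖Q) = 1.0458 bits.

1.0458 bits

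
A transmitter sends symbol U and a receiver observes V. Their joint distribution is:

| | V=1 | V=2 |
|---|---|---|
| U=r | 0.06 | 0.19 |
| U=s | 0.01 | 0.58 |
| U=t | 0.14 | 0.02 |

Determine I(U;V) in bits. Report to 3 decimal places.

Marginals: p(U) = (0.2500, 0.5900, 0.1600), p(V) = (0.2100, 0.7900).
I(U;V) = Σ p(x,y)·log₂[p(x,y)/(p(x)p(y))].
  (r,1): 0.06·log₂(1.1429) = 0.0116
  (r,2): 0.19·log₂(0.9620) = -0.0106
  (s,1): 0.01·log₂(0.0807) = -0.0363
  (s,2): 0.58·log₂(1.2444) = 0.1829
  (t,1): 0.14·log₂(4.1667) = 0.2882
  (t,2): 0.02·log₂(0.1582) = -0.0532
Sum = 0.383 bits.

0.383 bits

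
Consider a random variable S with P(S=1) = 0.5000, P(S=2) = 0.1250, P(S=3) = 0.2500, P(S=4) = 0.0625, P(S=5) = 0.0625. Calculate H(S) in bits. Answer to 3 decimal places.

H(S) = −Σ p·log₂ p.
  −(0.5000)·log₂(0.5000) = 0.5000
  −(0.1250)·log₂(0.1250) = 0.3750
  −(0.2500)·log₂(0.2500) = 0.5000
  −(0.0625)·log₂(0.0625) = 0.2500
  −(0.0625)·log₂(0.0625) = 0.2500
Sum: 0.5000 + 0.3750 + 0.5000 + 0.2500 + 0.2500 = 1.875 bits.

1.875 bits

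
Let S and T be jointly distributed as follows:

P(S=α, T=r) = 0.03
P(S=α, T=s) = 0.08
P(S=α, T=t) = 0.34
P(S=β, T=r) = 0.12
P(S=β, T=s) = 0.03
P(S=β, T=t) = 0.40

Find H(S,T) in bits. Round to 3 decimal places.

2.020 bits

H(S,T) = −Σ p(x,y)·log₂ p(x,y) over all 6 cells.
  cell (α,r): −0.03·log₂0.03 = 0.1518
  cell (α,s): −0.08·log₂0.08 = 0.2915
  cell (α,t): −0.34·log₂0.34 = 0.5292
  cell (β,r): −0.12·log₂0.12 = 0.3671
  cell (β,s): −0.03·log₂0.03 = 0.1518
  cell (β,t): −0.40·log₂0.40 = 0.5288
Sum = 2.020 bits.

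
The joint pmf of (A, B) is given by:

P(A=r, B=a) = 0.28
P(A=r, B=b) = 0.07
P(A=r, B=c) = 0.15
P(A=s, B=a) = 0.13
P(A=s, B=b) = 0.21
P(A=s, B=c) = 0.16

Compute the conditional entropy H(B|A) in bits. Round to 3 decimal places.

1.472 bits

Marginals: p(A) = (0.5000, 0.5000), p(B) = (0.4100, 0.2800, 0.3100).
H(B|A) = Σ p(A) · H(B|A=·).
  A=r: p=0.5000, H(B|A=r) = 1.3866
  A=s: p=0.5000, H(B|A=s) = 1.5570
Weighted sum = 1.472 bits.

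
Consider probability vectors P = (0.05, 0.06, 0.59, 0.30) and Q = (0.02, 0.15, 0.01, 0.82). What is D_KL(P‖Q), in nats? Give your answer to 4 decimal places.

D(P‖Q) = Σ p·ln(p/q).
  0.05·ln(0.05/0.02) = 0.04581
  0.06·ln(0.06/0.15) = -0.05498
  0.59·ln(0.59/0.01) = 2.40575
  0.30·ln(0.30/0.82) = -0.30166
D(P‖Q) = 2.0949 nats.

2.0949 nats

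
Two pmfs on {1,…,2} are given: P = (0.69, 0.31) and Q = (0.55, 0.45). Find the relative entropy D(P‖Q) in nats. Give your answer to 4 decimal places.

0.0409 nats

D(P‖Q) = Σ p·ln(p/q).
  0.69·ln(0.69/0.55) = 0.15647
  0.31·ln(0.31/0.45) = -0.11553
D(P‖Q) = 0.0409 nats.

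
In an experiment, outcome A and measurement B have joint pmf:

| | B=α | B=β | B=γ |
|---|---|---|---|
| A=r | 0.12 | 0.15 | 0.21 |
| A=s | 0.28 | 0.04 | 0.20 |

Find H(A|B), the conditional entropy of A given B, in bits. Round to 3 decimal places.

Marginals: p(A) = (0.4800, 0.5200), p(B) = (0.4000, 0.1900, 0.4100).
H(A|B) = Σ p(B) · H(A|B=·).
  B=α: p=0.4000, H(A|B=α) = 0.8813
  B=β: p=0.1900, H(A|B=β) = 0.7425
  B=γ: p=0.4100, H(A|B=γ) = 0.9996
Weighted sum = 0.903 bits.

0.903 bits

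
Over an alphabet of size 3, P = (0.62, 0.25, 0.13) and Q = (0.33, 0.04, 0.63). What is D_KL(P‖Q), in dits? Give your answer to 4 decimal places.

D(P‖Q) = Σ p·log₁₀(p/q).
  0.62·log₁₀(0.62/0.33) = 0.16980
  0.25·log₁₀(0.25/0.04) = 0.19897
  0.13·log₁₀(0.13/0.63) = -0.08910
D(P‖Q) = 0.2797 dits.

0.2797 dits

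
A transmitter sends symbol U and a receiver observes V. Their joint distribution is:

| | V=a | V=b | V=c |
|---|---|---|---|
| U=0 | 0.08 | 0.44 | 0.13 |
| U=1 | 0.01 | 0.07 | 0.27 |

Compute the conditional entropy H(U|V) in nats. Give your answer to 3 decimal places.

0.488 nats

Marginals: p(U) = (0.6500, 0.3500), p(V) = (0.0900, 0.5100, 0.4000).
H(U|V) = Σ p(V) · H(U|V=·).
  V=a: p=0.0900, H(U|V=a) = 0.3488
  V=b: p=0.5100, H(U|V=b) = 0.3999
  V=c: p=0.4000, H(U|V=c) = 0.6306
Weighted sum = 0.488 nats.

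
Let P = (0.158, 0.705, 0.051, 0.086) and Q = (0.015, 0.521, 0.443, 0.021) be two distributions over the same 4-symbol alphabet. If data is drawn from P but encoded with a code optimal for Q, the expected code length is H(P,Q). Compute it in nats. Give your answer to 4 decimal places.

1.4970 nats

H(P,Q) = −Σ p·ln q.
  −0.158·ln(0.015) = 0.66355
  −0.705·ln(0.521) = 0.45966
  −0.051·ln(0.443) = 0.04152
  −0.086·ln(0.021) = 0.33224
H(P,Q) = 1.4970 nats.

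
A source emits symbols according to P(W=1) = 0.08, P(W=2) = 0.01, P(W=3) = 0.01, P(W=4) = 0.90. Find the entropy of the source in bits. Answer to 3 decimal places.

0.561 bits

H(W) = −Σ p·log₂ p.
  −(0.08)·log₂(0.08) = 0.2915
  −(0.01)·log₂(0.01) = 0.0664
  −(0.01)·log₂(0.01) = 0.0664
  −(0.90)·log₂(0.90) = 0.1368
Sum: 0.2915 + 0.0664 + 0.0664 + 0.1368 = 0.561 bits.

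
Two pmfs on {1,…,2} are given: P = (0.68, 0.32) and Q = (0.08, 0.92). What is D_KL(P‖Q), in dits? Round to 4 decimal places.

D(P‖Q) = Σ p·log₁₀(p/q).
  0.68·log₁₀(0.68/0.08) = 0.63200
  0.32·log₁₀(0.32/0.92) = -0.14676
D(P‖Q) = 0.4852 dits.

0.4852 dits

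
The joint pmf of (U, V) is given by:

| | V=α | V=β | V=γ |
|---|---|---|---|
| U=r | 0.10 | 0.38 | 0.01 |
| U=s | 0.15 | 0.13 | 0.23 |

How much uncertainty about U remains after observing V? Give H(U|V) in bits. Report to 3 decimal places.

0.720 bits

Marginals: p(U) = (0.4900, 0.5100), p(V) = (0.2500, 0.5100, 0.2400).
H(U|V) = Σ p(V) · H(U|V=·).
  V=α: p=0.2500, H(U|V=α) = 0.9710
  V=β: p=0.5100, H(U|V=β) = 0.8190
  V=γ: p=0.2400, H(U|V=γ) = 0.2499
Weighted sum = 0.720 bits.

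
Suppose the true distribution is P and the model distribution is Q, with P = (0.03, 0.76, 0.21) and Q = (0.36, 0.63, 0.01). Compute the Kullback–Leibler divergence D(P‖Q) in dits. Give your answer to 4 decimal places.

D(P‖Q) = Σ p·log₁₀(p/q).
  0.03·log₁₀(0.03/0.36) = -0.03238
  0.76·log₁₀(0.76/0.63) = 0.06192
  0.21·log₁₀(0.21/0.01) = 0.27767
D(P‖Q) = 0.3072 dits.

0.3072 dits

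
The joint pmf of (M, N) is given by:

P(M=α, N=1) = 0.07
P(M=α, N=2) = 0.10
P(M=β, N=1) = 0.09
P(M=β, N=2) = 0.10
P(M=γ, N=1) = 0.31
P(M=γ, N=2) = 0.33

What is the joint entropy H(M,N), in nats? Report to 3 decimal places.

H(M,N) = −Σ p(x,y)·ln p(x,y) over all 6 cells.
  cell (α,1): −0.07·ln0.07 = 0.1861
  cell (α,2): −0.10·ln0.10 = 0.2303
  cell (β,1): −0.09·ln0.09 = 0.2167
  cell (β,2): −0.10·ln0.10 = 0.2303
  cell (γ,1): −0.31·ln0.31 = 0.3631
  cell (γ,2): −0.33·ln0.33 = 0.3659
Sum = 1.592 nats.

1.592 nats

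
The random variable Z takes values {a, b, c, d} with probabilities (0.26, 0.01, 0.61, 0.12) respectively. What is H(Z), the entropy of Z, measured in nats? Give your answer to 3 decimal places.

0.952 nats

H(Z) = −Σ p·ln p.
  −(0.26)·ln(0.26) = 0.3502
  −(0.01)·ln(0.01) = 0.0461
  −(0.61)·ln(0.61) = 0.3015
  −(0.12)·ln(0.12) = 0.2544
Sum: 0.3502 + 0.0461 + 0.3015 + 0.2544 = 0.952 nats.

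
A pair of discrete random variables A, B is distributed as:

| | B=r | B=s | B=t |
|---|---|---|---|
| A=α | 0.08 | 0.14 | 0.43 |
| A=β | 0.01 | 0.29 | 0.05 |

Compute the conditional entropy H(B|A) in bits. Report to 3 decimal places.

Marginals: p(A) = (0.6500, 0.3500), p(B) = (0.0900, 0.4300, 0.4800).
H(B|A) = Σ p(A) · H(B|A=·).
  A=α: p=0.6500, H(B|A=α) = 1.2434
  A=β: p=0.3500, H(B|A=β) = 0.7724
Weighted sum = 1.079 bits.

1.079 bits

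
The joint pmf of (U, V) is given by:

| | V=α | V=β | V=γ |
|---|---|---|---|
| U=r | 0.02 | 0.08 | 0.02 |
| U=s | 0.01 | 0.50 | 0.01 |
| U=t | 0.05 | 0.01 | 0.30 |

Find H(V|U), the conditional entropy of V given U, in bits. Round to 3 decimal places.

Marginals: p(U) = (0.1200, 0.5200, 0.3600), p(V) = (0.0800, 0.5900, 0.3300).
H(V|U) = Σ p(U) · H(V|U=·).
  U=r: p=0.1200, H(V|U=r) = 1.2516
  U=s: p=0.5200, H(V|U=s) = 0.2737
  U=t: p=0.3600, H(V|U=t) = 0.7584
Weighted sum = 0.566 bits.

0.566 bits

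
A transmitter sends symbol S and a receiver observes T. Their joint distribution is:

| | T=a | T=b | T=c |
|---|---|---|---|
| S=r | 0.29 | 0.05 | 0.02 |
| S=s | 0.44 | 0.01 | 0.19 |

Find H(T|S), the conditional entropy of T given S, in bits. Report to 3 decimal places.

0.947 bits

Chain rule: H(T|S) = H(S,T) − H(S).
Marginals: p(S) = (0.3600, 0.6400), p(T) = (0.7300, 0.0600, 0.2100).
H(S,T) = 1.8897 bits; H(S) = 0.9427 bits.
H(T|S) = 1.8897 − 0.9427 = 0.947 bits.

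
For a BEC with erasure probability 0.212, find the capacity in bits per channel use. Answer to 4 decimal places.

Binary erasure channel: capacity C = 1 − ε.
C = 1 − 0.212 = 0.7880 bits per channel use.

0.7880 bits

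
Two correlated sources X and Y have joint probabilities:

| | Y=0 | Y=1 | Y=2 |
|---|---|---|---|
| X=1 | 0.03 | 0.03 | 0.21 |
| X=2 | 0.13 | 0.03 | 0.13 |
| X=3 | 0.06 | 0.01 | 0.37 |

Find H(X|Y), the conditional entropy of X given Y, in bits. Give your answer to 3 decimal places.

1.434 bits

Chain rule: H(X|Y) = H(X,Y) − H(Y).
Marginals: p(X) = (0.2700, 0.2900, 0.4400), p(Y) = (0.2200, 0.0700, 0.7100).
H(X,Y) = 2.5341 bits; H(Y) = 1.0999 bits.
H(X|Y) = 2.5341 − 1.0999 = 1.434 bits.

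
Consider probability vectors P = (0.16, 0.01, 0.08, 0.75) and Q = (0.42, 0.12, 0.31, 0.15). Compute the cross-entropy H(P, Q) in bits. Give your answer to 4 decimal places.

2.4187 bits

H(P,Q) = −Σ p·log₂ q.
  −0.16·log₂(0.42) = 0.20025
  −0.01·log₂(0.12) = 0.03059
  −0.08·log₂(0.31) = 0.13517
  −0.75·log₂(0.15) = 2.05272
H(P,Q) = 2.4187 bits.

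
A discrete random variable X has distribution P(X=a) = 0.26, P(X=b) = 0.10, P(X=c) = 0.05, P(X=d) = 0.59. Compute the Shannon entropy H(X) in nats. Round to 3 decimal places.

1.042 nats

H(X) = −Σ p·ln p.
  −(0.26)·ln(0.26) = 0.3502
  −(0.10)·ln(0.10) = 0.2303
  −(0.05)·ln(0.05) = 0.1498
  −(0.59)·ln(0.59) = 0.3113
Sum: 0.3502 + 0.2303 + 0.1498 + 0.3113 = 1.042 nats.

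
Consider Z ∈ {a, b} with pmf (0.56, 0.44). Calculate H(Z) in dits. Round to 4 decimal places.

H(Z) = −Σ p·log₁₀ p.
  −(0.56)·log₁₀(0.56) = 0.14101
  −(0.44)·log₁₀(0.44) = 0.15688
Sum: 0.14101 + 0.15688 = 0.2979 dits.

0.2979 dits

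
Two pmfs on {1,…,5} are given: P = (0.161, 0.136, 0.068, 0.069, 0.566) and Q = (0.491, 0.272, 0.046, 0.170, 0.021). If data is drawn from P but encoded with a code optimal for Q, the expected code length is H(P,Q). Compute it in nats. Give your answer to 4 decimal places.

2.8098 nats

H(P,Q) = −Σ p·ln q.
  −0.161·ln(0.491) = 0.11452
  −0.136·ln(0.272) = 0.17707
  −0.068·ln(0.046) = 0.20938
  −0.069·ln(0.170) = 0.12227
  −0.566·ln(0.021) = 2.18659
H(P,Q) = 2.8098 nats.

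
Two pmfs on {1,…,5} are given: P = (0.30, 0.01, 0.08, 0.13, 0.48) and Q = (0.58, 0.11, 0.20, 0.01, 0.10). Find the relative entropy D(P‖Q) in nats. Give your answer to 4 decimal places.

D(P‖Q) = Σ p·ln(p/q).
  0.30·ln(0.30/0.58) = -0.19777
  0.01·ln(0.01/0.11) = -0.02398
  0.08·ln(0.08/0.20) = -0.07330
  0.13·ln(0.13/0.01) = 0.33344
  0.48·ln(0.48/0.10) = 0.75294
D(P‖Q) = 0.7913 nats.

0.7913 nats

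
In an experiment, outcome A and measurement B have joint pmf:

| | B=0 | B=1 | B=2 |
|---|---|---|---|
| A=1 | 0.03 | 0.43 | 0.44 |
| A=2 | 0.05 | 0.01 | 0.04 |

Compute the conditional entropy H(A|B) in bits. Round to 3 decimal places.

0.344 bits

Marginals: p(A) = (0.9000, 0.1000), p(B) = (0.0800, 0.4400, 0.4800).
H(A|B) = Σ p(B) · H(A|B=·).
  B=0: p=0.0800, H(A|B=0) = 0.9544
  B=1: p=0.4400, H(A|B=1) = 0.1565
  B=2: p=0.4800, H(A|B=2) = 0.4138
Weighted sum = 0.344 bits.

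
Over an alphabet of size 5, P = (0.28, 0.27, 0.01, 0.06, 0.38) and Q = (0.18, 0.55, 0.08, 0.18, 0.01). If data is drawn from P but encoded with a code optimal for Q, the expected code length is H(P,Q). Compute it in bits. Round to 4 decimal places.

3.6351 bits

H(P,Q) = −Σ p·log₂ q.
  −0.28·log₂(0.18) = 0.69270
  −0.27·log₂(0.55) = 0.23287
  −0.01·log₂(0.08) = 0.03644
  −0.06·log₂(0.18) = 0.14844
  −0.38·log₂(0.01) = 2.52467
H(P,Q) = 3.6351 bits.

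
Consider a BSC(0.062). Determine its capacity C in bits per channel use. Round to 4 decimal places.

0.6647 bits

Binary symmetric channel: C = 1 − h₂(ε) where h₂ is the binary entropy function.
h₂(0.062) = −0.062·log₂0.062 − 0.938·log₂0.938 = 0.3353.
C = 1 − 0.3353 = 0.6647 bits per channel use.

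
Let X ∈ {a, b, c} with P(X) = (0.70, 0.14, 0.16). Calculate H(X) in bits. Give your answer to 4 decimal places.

1.1803 bits

H(X) = −Σ p·log₂ p.
  −(0.70)·log₂(0.70) = 0.36020
  −(0.14)·log₂(0.14) = 0.39711
  −(0.16)·log₂(0.16) = 0.42302
Sum: 0.36020 + 0.39711 + 0.42302 = 1.1803 bits.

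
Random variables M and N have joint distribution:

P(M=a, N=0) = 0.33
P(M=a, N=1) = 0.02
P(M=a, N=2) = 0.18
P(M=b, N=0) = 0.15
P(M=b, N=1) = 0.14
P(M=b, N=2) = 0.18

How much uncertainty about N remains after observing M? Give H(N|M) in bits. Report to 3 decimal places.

Marginals: p(M) = (0.5300, 0.4700), p(N) = (0.4800, 0.1600, 0.3600).
H(N|M) = Σ p(M) · H(N|M=·).
  M=a: p=0.5300, H(N|M=a) = 1.1331
  M=b: p=0.4700, H(N|M=b) = 1.5766
Weighted sum = 1.342 bits.

1.342 bits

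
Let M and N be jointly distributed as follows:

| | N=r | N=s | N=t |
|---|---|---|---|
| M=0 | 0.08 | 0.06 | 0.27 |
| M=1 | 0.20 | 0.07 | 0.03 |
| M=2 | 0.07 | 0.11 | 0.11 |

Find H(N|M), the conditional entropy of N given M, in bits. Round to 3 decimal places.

Marginals: p(M) = (0.4100, 0.3000, 0.2900), p(N) = (0.3500, 0.2400, 0.4100).
H(N|M) = Σ p(M) · H(N|M=·).
  M=0: p=0.4100, H(N|M=0) = 1.2626
  M=1: p=0.3000, H(N|M=1) = 1.2121
  M=2: p=0.2900, H(N|M=2) = 1.5559
Weighted sum = 1.333 bits.

1.333 bits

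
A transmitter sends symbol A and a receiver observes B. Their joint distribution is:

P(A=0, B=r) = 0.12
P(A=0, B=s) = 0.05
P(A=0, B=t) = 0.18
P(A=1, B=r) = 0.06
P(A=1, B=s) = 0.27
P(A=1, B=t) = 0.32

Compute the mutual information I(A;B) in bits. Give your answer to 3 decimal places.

0.097 bits

Marginals: p(A) = (0.3500, 0.6500), p(B) = (0.1800, 0.3200, 0.5000).
I(A;B) = H(A) + H(B) − H(A,B).
H(A) = 0.9341, H(B) = 1.4713, H(A,B) = 2.3081.
I(A;B) = 0.9341 + 1.4713 − 2.3081 = 0.097 bits.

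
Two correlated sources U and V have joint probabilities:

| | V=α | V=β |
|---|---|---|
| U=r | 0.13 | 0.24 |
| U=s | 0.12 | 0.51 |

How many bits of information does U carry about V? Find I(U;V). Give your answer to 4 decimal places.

0.0227 bits

Marginals: p(U) = (0.3700, 0.6300), p(V) = (0.2500, 0.7500).
I(U;V) = Σ p(x,y)·log₂[p(x,y)/(p(x)p(y))].
  (r,α): 0.13·log₂(1.4054) = 0.06383
  (r,β): 0.24·log₂(0.8649) = -0.05027
  (s,α): 0.12·log₂(0.7619) = -0.04708
  (s,β): 0.51·log₂(1.0794) = 0.05619
Sum = 0.0227 bits.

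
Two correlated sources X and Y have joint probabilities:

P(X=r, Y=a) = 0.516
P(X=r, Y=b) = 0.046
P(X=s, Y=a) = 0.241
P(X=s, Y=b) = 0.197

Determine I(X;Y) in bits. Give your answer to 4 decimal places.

0.1355 bits

Marginals: p(X) = (0.5620, 0.4380), p(Y) = (0.7570, 0.2430).
I(X;Y) = H(X) + H(Y) − H(X,Y).
H(X) = 0.9889, H(Y) = 0.8000, H(X,Y) = 1.6534.
I(X;Y) = 0.9889 + 0.8000 − 1.6534 = 0.1355 bits.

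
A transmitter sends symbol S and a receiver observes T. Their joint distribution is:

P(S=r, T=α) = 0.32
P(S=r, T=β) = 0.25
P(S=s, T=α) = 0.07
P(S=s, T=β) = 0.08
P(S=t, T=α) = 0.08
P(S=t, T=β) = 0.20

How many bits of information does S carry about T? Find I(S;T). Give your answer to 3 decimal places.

Marginals: p(S) = (0.5700, 0.1500, 0.2800), p(T) = (0.4700, 0.5300).
I(S;T) = Σ p(x,y)·log₂[p(x,y)/(p(x)p(y))].
  (r,α): 0.32·log₂(1.1945) = 0.0820
  (r,β): 0.25·log₂(0.8275) = -0.0683
  (s,α): 0.07·log₂(0.9929) = -0.0007
  (s,β): 0.08·log₂(1.0063) = 0.0007
  (t,α): 0.08·log₂(0.6079) = -0.0574
  (t,β): 0.20·log₂(1.3477) = 0.0861
Sum = 0.042 bits.

0.042 bits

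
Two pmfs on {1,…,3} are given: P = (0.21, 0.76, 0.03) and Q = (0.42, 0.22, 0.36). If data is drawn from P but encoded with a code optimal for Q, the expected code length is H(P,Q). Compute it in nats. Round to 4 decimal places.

1.3636 nats

H(P,Q) = −Σ p·ln q.
  −0.21·ln(0.42) = 0.18218
  −0.76·ln(0.22) = 1.15074
  −0.03·ln(0.36) = 0.03065
H(P,Q) = 1.3636 nats.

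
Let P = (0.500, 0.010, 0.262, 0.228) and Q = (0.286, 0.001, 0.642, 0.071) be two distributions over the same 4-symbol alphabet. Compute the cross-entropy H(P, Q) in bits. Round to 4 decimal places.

H(P,Q) = −Σ p·log₂ q.
  −0.500·log₂(0.286) = 0.90296
  −0.010·log₂(0.001) = 0.09966
  −0.262·log₂(0.642) = 0.16751
  −0.228·log₂(0.071) = 0.87006
H(P,Q) = 2.0402 bits.

2.0402 bits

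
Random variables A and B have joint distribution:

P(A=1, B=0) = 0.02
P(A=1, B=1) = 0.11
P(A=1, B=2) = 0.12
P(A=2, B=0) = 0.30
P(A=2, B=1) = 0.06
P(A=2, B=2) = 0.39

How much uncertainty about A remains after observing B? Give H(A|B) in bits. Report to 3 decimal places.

0.669 bits

Marginals: p(A) = (0.2500, 0.7500), p(B) = (0.3200, 0.1700, 0.5100).
H(A|B) = Σ p(B) · H(A|B=·).
  B=0: p=0.3200, H(A|B=0) = 0.3373
  B=1: p=0.1700, H(A|B=1) = 0.9367
  B=2: p=0.5100, H(A|B=2) = 0.7871
Weighted sum = 0.669 bits.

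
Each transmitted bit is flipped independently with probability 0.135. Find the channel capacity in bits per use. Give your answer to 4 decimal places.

0.4290 bits

Binary symmetric channel: C = 1 − h₂(ε) where h₂ is the binary entropy function.
h₂(0.135) = −0.135·log₂0.135 − 0.865·log₂0.865 = 0.5710.
C = 1 − 0.5710 = 0.4290 bits per channel use.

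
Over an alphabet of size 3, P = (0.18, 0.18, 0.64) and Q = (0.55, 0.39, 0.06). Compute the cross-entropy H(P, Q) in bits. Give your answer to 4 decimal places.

2.9975 bits

H(P,Q) = −Σ p·log₂ q.
  −0.18·log₂(0.55) = 0.15525
  −0.18·log₂(0.39) = 0.24452
  −0.64·log₂(0.06) = 2.59769
H(P,Q) = 2.9975 bits.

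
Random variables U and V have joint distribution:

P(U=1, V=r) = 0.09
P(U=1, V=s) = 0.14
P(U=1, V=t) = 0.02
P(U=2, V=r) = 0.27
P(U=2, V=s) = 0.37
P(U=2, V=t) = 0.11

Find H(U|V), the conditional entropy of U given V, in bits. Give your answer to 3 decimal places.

Chain rule: H(U|V) = H(U,V) − H(V).
Marginals: p(U) = (0.2500, 0.7500), p(V) = (0.3600, 0.5100, 0.1300).
H(U,V) = 2.2137 bits; H(V) = 1.4087 bits.
H(U|V) = 2.2137 − 1.4087 = 0.805 bits.

0.805 bits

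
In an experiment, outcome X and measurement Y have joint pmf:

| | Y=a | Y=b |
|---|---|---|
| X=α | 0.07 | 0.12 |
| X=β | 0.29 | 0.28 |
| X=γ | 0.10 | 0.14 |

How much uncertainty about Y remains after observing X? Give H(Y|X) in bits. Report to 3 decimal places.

0.985 bits

Chain rule: H(Y|X) = H(X,Y) − H(X).
Marginals: p(X) = (0.1900, 0.5700, 0.2400), p(Y) = (0.4600, 0.5400).
H(X,Y) = 2.3970 bits; H(X) = 1.4116 bits.
H(Y|X) = 2.3970 − 1.4116 = 0.985 bits.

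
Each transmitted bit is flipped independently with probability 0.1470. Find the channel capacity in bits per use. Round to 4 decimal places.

0.3977 bits

Binary symmetric channel: C = 1 − h₂(ε) where h₂ is the binary entropy function.
h₂(0.1470) = −0.1470·log₂0.1470 − 0.8530·log₂0.8530 = 0.6023.
C = 1 − 0.6023 = 0.3977 bits per channel use.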